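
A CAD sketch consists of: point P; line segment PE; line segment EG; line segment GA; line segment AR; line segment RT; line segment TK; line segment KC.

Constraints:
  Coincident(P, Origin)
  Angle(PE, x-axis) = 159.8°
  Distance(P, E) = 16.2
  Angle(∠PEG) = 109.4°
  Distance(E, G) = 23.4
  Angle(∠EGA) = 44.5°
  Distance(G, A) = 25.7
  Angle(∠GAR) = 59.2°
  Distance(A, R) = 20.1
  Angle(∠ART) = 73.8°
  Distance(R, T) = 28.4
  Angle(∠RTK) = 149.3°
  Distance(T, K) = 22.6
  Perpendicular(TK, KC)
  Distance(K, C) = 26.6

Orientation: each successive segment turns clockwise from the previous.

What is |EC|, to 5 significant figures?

47.657

∠RTK = 149.3° gives TK at 56.000° from the x-axis; with |TK| = 22.6, K = (-2.4413, 53.013). TK is perpendicular to KC, so KC runs at -34.000°; with |KC| = 26.6, C = (19.611, 38.139). Then |EC| = |C − E| = 47.657.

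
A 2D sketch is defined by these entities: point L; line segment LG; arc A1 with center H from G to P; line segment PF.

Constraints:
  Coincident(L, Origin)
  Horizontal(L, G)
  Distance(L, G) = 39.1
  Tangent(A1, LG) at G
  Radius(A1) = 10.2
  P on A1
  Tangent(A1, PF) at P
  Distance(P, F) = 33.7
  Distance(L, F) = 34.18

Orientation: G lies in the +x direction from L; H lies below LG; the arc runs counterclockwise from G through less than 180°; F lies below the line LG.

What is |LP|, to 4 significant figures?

31.02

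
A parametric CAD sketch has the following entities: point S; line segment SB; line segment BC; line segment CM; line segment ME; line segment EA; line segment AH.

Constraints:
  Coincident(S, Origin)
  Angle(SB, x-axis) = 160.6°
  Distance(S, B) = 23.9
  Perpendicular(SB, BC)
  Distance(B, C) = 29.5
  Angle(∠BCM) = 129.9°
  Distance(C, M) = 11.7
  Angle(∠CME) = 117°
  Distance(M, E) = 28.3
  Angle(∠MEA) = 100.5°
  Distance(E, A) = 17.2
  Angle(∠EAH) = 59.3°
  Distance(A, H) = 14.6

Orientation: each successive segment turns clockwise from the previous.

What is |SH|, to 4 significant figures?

19.41

S is at the origin; SB runs at 160.6° with length 23.9, so B = (-22.54, 7.939). SB is perpendicular to BC, so BC runs at 70.60°; with |BC| = 29.5, C = (-12.74, 35.76). ∠BCM = 129.9° gives CM at 20.50° from the x-axis; with |CM| = 11.7, M = (-1.785, 39.86). ∠CME = 117.0° gives ME at -42.50° from the x-axis; with |ME| = 28.3, E = (19.08, 20.74). ∠MEA = 100.5° gives EA at -122.0° from the x-axis; with |EA| = 17.2, A = (9.965, 6.156). ∠EAH = 59.3° gives AH at 117.3° from the x-axis; with |AH| = 14.6, H = (3.269, 19.13). Then |SH| = |H − S| = 19.41.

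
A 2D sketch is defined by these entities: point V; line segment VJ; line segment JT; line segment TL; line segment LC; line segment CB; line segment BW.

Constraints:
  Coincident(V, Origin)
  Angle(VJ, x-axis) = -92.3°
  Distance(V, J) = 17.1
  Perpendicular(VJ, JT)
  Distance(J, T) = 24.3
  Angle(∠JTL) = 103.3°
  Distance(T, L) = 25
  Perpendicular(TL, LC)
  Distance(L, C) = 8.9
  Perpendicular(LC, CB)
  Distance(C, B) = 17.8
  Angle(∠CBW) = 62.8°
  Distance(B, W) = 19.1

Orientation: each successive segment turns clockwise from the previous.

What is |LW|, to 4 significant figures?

12.15

V is at the origin; VJ runs at -92.3° with length 17.1, so J = (-0.6863, -17.09). VJ is perpendicular to JT, so JT runs at 177.7°; with |JT| = 24.3, T = (-24.97, -16.11). ∠JTL = 103.3° gives TL at 101.0° from the x-axis; with |TL| = 25.0, L = (-29.74, 8.430). TL ⟂ LC, so LC runs at 11.00°; with |LC| = 8.9, C = (-21.00, 10.13). The perpendicularity gives CB at right angles to LC, so CB runs at -79.00°; with |CB| = 17.8, B = (-17.60, -7.345). ∠CBW = 62.8° gives BW at 163.8° from the x-axis; with |BW| = 19.1, W = (-35.95, -2.016). Then |LW| = |W − L| = 12.15.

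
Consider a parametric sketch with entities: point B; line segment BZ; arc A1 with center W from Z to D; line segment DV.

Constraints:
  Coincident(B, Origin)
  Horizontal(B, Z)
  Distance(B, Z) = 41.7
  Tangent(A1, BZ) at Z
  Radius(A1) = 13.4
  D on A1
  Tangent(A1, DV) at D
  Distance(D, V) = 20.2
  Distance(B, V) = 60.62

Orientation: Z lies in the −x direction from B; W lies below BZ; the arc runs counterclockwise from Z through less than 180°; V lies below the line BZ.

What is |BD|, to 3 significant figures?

57.2

B is at the origin; BZ is horizontal with |BZ| = 41.7 and Z on the −x side, so Z = (-41.7, 0.00). A1 meets BZ tangentially, so WZ is at right angles to BZ, so W = Z + (0, -13.4) = (-41.7, -13.4). Since WD ⟂ DV (tangency), |WV| = √(13.4² + 20.2²) = 24.2 regardless of where D sits on A1. So V lies on both circle(B, 60.62) and circle(W, 24.2); the below-BZ intersection is V = (-48.2, -36.7). D is the foot of the tangent from V: D = (-54.4, -17.5).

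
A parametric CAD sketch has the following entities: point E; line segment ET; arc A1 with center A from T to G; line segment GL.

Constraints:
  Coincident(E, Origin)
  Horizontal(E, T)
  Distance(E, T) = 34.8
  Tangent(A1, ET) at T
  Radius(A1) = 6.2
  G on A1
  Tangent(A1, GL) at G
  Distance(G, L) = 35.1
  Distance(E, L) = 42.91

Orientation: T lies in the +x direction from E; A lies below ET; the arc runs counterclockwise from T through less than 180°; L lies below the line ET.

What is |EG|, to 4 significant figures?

29.18

E is at the origin; ET is horizontal with |ET| = 34.8 and T on the +x side, so T = (34.80, 0.000). Tangency of A1 to ET means the radius AT is perpendicular to ET, so A = T + (0, -6.2) = (34.80, -6.200). Since AG ⟂ GL (tangency), |AL| = √(6.2² + 35.1²) = 35.64 regardless of where G sits on A1. So L lies on both circle(E, 42.91) and circle(A, 35.64); the below-ET intersection is L = (19.33, -38.31). G is the foot of the tangent from L: G = (28.83, -4.521).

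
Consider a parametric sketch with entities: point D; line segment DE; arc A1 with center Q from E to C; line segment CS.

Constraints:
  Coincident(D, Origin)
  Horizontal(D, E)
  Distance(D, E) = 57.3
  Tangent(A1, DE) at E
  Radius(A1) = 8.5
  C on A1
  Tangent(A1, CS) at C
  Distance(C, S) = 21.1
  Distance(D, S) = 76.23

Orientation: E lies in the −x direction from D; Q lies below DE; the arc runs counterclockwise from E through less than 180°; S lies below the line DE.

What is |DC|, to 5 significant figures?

65.707

Checks: D = (0.00, 0.00) ✓; |QC| = 8.500 ✓; ∠(QC, CS) = 90.00° ✓; |CS| = 21.10 ✓; |DS| = 76.23 ✓.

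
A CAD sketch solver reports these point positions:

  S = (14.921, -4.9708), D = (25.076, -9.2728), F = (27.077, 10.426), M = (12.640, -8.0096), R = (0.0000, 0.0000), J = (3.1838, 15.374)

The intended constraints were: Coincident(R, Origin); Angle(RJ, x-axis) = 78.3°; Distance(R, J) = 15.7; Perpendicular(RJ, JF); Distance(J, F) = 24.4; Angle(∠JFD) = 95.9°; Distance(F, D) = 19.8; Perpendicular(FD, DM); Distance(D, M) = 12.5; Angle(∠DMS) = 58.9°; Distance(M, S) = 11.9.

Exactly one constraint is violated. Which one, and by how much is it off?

Distance(M, S) = 11.9 — off by 8.10.

R = (0.00, 0.00) ✓; RJ at 78.30° ✓; |RJ| = 15.70 ✓; ∠(RJ, JF) = 90.00° ✓; |JF| = 24.40 ✓; ∠JFD = 95.90° ✓; |FD| = 19.80 ✓; ∠(FD, DM) = 90.00° ✓; |DM| = 12.50 ✓; ∠DMS = 58.91° ✓; |MS| = 3.800 ✗.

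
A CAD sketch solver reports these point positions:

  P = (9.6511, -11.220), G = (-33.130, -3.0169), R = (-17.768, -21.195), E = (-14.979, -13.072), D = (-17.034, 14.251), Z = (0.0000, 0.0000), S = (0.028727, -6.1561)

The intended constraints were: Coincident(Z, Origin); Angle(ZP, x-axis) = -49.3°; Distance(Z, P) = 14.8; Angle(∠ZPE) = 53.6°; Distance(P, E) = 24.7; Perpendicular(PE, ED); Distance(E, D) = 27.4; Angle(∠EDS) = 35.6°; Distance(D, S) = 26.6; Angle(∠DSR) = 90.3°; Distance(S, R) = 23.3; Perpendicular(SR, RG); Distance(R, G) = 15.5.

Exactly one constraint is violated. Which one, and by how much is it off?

Distance(R, G) = 15.5 — off by 8.30.

Z = (0.00, 0.00) ✓; ZP at -49.30° ✓; |ZP| = 14.80 ✓; ∠ZPE = 53.60° ✓; |PE| = 24.70 ✓; ∠(PE, ED) = 90.00° ✓; |ED| = 27.40 ✓; ∠EDS = 35.60° ✓; |DS| = 26.60 ✓; ∠DSR = 90.30° ✓; |SR| = 23.30 ✓; ∠(SR, RG) = 90.00° ✓; |RG| = 23.80 ✗.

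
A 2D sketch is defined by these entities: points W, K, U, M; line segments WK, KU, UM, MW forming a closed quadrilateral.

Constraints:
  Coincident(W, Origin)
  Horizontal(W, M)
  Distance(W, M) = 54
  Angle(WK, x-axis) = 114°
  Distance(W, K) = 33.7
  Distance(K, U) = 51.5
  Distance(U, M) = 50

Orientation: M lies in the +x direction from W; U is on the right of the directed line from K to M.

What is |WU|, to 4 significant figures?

17.80

Checks: |KU| = 51.50 ✓; |UM| = 50.00 ✓.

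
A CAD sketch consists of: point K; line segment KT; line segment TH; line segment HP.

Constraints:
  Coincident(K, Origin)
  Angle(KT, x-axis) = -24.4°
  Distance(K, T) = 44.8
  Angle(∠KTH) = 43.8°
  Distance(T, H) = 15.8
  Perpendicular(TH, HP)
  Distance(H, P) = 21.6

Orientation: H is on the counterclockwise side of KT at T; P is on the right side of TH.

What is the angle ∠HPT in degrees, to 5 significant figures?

36.185°

K is at the origin; KT runs at -24.4° with length 44.8, so T = 44.8·(cos -24.4°, sin -24.4°) = (40.799, -18.507). ∠KTH = 43.8°, so TH runs at -24.4° + (180° − 43.8°) = 111.80° from the x-axis; with |TH| = 15.8, H = T + 15.8·(cos 111.80°, sin 111.80°) = (34.931, -3.8370). TH is perpendicular to HP; with |HP| = 21.6 on the right of TH, P = H + 21.6·(0.92849, 0.37137) = (54.986, 4.1845). Then cos ∠HPT = PH·PT / (|PH||PT|), giving 36.185°.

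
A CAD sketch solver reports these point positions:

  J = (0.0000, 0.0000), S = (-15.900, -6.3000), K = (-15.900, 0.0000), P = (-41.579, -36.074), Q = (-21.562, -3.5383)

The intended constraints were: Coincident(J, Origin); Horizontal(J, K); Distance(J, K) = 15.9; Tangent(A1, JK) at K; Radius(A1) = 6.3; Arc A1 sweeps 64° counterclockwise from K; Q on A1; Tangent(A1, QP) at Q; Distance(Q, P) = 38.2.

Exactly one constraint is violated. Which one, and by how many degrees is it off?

Tangent(A1, QP) at Q — off by 5.60°.

J = (0.00, 0.00) ✓; J.y = 0.00, K.y = 0.00 ✓; |JK| = 15.90 ✓; ∠(SK, KJ) = 90.00° ✓; |SK| = 6.300 ✓; bearing(S→Q) − bearing(S→K) = 64.00° ✓; |SQ| = 6.300 ✓; ∠(SQ, QP) = 95.60° ✗; |QP| = 38.20 ✓.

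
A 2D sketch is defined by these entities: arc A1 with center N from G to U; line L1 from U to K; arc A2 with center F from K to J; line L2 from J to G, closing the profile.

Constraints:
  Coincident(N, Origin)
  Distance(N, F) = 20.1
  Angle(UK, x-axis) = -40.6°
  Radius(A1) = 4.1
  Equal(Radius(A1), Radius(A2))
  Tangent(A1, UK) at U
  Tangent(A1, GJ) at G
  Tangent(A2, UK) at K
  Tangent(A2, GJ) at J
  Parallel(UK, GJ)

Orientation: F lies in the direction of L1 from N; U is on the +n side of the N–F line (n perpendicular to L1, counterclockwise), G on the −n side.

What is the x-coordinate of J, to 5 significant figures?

12.593

Tangency of A1 to both parallel lines with radius 4.1 puts U and G at N ± 4.1·n: U = (2.6682, 3.1130), G = (-2.6682, -3.1130). Equal radii place K and J the same way about F: K = F + 4.1·n = (17.930, -9.9675), J = F − 4.1·n = (12.593, -16.194). So J.x = 12.593.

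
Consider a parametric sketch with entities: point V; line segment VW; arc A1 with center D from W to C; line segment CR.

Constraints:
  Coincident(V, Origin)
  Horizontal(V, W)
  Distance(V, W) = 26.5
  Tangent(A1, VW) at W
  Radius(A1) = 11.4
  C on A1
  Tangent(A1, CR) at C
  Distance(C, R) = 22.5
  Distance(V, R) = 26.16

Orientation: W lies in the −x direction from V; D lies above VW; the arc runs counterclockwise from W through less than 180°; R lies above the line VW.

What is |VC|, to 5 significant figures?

17.542

Checks: V = (0.00, 0.00) ✓; |DW| = 11.40 ✓; |DC| = 11.40 ✓; ∠(DC, CR) = 90.00° ✓; |CR| = 22.50 ✓; |VR| = 26.16 ✓.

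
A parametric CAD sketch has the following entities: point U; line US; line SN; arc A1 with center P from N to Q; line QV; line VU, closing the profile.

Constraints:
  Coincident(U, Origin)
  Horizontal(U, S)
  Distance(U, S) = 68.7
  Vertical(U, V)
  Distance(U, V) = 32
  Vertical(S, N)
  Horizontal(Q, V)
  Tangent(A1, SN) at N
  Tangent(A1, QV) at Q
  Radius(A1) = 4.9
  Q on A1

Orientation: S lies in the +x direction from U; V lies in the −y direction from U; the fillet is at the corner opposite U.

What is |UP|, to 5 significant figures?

69.317

U is at the origin; U and S share the same y with |US| = 68.7 and S on the +x side, so S = (68.700, 0.0000). UV is vertical with |UV| = 32.0 and V on the −y side, so V = (0.0000, -32.000). The virtual corner opposite U is at (68.700, -32.000). A1 meets SN tangentially, so PN is at right angles to SN and the tangent condition forces PQ to be normal to QV, with radius 4.9, so the center P sits 4.9 in from both sides at P = (63.800, -27.100). Then |UP| = |P − U| = 69.317.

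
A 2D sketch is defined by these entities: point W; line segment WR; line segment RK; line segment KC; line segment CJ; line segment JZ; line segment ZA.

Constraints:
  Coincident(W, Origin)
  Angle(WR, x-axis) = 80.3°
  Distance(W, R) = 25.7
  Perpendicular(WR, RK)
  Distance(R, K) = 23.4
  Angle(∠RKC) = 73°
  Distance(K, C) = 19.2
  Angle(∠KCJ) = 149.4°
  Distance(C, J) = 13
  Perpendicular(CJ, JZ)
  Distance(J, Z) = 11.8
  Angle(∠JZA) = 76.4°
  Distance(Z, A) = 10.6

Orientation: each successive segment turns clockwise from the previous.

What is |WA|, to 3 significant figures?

15.6

The perpendicularity gives JZ at right angles to CJ, so JZ runs at 123°; with |JZ| = 11.8, Z = (1.45, 7.14). ∠JZA = 76.4° gives ZA at 19.1° from the x-axis; with |ZA| = 10.6, A = (11.5, 10.6). Then |WA| = |A − W| = 15.6.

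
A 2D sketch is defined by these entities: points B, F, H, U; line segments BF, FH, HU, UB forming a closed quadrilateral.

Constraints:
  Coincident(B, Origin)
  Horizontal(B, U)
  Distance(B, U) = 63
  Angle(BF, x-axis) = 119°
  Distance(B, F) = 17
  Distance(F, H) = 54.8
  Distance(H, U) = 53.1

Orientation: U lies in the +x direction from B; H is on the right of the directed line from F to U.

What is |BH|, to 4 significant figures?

37.83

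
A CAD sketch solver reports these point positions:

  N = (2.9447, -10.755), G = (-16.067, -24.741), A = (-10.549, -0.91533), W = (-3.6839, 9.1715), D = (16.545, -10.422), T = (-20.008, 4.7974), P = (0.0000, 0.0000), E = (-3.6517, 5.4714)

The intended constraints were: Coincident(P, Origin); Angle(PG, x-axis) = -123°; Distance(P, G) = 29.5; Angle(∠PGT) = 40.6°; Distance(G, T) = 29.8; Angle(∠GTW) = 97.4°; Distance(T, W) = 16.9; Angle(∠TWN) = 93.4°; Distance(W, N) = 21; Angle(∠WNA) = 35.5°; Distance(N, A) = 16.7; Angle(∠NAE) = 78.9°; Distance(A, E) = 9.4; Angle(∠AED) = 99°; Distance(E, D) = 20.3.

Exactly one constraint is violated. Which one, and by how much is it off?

Distance(E, D) = 20.3 — off by 5.40.

P = (0.00, 0.00) ✓; PG at -123.0° ✓; |PG| = 29.50 ✓; ∠PGT = 40.60° ✓; |GT| = 29.80 ✓; ∠GTW = 97.40° ✓; |TW| = 16.90 ✓; ∠TWN = 93.40° ✓; |WN| = 21.00 ✓; ∠WNA = 35.50° ✓; |NA| = 16.70 ✓; ∠NAE = 78.90° ✓; |AE| = 9.400 ✓; ∠AED = 99.00° ✓; |ED| = 25.70 ✗.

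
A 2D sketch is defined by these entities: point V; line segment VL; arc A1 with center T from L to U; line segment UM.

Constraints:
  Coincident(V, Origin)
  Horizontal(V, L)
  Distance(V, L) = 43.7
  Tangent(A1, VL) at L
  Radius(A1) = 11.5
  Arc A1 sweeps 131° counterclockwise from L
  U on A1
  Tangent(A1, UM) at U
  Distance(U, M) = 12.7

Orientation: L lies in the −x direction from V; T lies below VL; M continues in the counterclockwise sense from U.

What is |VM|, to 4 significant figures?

52.53

On A1, L sits at bearing 90° from T; a 131° counterclockwise sweep puts U at bearing 221°, so U = T + 11.5·(cos 221°, sin 221°) = (-52.38, -19.04). The tangent condition forces TU to be normal to UM, so UM runs along (−sin 221°, cos 221°); with |UM| = 12.7, M = (-44.05, -28.63). Then |VM| = |M − V| = 52.53.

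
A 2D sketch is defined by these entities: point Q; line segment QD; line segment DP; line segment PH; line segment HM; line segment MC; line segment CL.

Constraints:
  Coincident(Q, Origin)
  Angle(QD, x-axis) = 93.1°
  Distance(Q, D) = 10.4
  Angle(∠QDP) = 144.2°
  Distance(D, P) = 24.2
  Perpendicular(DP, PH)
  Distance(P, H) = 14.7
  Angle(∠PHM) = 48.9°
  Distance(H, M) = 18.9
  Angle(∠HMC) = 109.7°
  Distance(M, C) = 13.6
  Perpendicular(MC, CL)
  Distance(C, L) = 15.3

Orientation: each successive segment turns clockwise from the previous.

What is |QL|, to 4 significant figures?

39.14

Q is at the origin; QD runs at 93.1° with length 10.4, so D = (-0.5624, 10.38). ∠QDP = 144.2° gives DP at 57.30° from the x-axis; with |DP| = 24.2, P = (12.51, 30.75). DP ⟂ PH, so PH runs at -32.70°; with |PH| = 14.7, H = (24.88, 22.81). ∠PHM = 48.9° gives HM at -163.8° from the x-axis; with |HM| = 18.9, M = (6.732, 17.53). ∠HMC = 109.7° gives MC at 125.9° from the x-axis; with |MC| = 13.6, C = (-1.243, 28.55). The perpendicularity gives CL at right angles to MC, so CL runs at 35.90°; with |CL| = 15.3, L = (11.15, 37.52). Then |QL| = |L − Q| = 39.14.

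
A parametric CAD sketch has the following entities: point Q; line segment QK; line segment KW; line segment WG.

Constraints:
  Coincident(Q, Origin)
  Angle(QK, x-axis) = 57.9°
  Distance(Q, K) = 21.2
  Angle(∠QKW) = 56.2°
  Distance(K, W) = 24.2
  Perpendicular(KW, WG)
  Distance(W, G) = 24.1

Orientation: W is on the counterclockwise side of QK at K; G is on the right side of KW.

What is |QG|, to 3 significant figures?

43.5

Q is at the origin; QK runs at 57.9° with length 21.2, so K = 21.2·(cos 57.9°, sin 57.9°) = (11.3, 18.0). ∠QKW = 56.2°, so KW runs at 57.9° + (180° − 56.2°) = 182° from the x-axis; with |KW| = 24.2, W = K + 24.2·(cos 182°, sin 182°) = (-12.9, 17.2). The perpendicularity gives WG at right angles to KW; with |WG| = 24.1 on the right of KW, G = W + 24.1·(-0.0297, 1.00) = (-13.6, 41.3). Then |QG| = |G − Q| = 43.5.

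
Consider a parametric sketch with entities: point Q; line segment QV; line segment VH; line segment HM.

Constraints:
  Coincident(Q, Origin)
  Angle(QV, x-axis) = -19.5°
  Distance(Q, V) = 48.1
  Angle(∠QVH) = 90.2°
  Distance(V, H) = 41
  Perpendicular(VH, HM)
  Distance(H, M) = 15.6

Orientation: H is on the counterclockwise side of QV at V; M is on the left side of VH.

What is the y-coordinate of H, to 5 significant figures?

22.544

Q is at the origin; QV runs at -19.5° with length 48.1, so V = 48.1·(cos -19.5°, sin -19.5°) = (45.341, -16.056). ∠QVH = 90.2°, so VH runs at -19.5° + (180° − 90.2°) = 70.300° from the x-axis; with |VH| = 41.0, H = V + 41.0·(cos 70.300°, sin 70.300°) = (59.162, 22.544). So H.y = 22.544.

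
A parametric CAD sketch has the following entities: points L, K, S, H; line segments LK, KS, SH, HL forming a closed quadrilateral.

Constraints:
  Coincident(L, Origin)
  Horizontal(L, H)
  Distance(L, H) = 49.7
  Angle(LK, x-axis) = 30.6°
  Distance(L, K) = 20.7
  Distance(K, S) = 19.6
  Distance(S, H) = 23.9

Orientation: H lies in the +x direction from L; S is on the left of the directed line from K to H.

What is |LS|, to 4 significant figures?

40.27

Checks: |KS| = 19.60 ✓; |SH| = 23.90 ✓.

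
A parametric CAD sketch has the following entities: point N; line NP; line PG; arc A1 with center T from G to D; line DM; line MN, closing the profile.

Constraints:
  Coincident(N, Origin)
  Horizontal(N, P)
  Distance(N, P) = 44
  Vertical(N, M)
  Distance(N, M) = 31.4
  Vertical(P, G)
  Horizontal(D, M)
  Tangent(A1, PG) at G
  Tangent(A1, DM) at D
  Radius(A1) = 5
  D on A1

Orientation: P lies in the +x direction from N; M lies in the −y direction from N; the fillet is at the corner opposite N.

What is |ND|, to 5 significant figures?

50.070

The virtual corner opposite N is at (44.000, -31.400). The tangent condition forces TG to be normal to PG and A1 meets DM tangentially, so TD is at right angles to DM, with radius 5.0, so the center T sits 5.0 in from both sides at T = (39.000, -26.400). That places the tangent points at G = (44.000, -26.400) on PG and D = (39.000, -31.400) on DM. Then |ND| = |D − N| = 50.070.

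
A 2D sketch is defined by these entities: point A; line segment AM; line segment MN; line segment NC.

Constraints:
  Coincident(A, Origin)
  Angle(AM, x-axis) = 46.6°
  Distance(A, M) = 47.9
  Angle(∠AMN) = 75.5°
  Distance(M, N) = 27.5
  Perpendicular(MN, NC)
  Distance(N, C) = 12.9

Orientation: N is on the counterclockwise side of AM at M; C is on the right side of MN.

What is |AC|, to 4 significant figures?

61.27

∠AMN = 75.5°, so MN runs at 46.6° + (180° − 75.5°) = 151.1° from the x-axis; with |MN| = 27.5, N = M + 27.5·(cos 151.1°, sin 151.1°) = (8.836, 48.09). MN ⟂ NC; with |NC| = 12.9 on the right of MN, C = N + 12.9·(0.4833, 0.8755) = (15.07, 59.39). Then |AC| = |C − A| = 61.27.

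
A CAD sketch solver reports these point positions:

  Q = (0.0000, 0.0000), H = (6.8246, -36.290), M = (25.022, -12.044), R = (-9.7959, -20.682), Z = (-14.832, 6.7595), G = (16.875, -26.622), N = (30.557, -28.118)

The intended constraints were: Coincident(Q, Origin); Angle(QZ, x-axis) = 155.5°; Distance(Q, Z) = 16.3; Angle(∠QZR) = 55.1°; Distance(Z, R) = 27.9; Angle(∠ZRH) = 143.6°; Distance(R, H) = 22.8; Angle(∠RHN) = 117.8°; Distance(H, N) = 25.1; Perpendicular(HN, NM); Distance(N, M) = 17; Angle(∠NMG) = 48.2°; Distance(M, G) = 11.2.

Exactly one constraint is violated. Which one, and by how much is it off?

Distance(M, G) = 11.2 — off by 5.50.

Q = (0.00, 0.00) ✓; QZ at 155.5° ✓; |QZ| = 16.30 ✓; ∠QZR = 55.10° ✓; |ZR| = 27.90 ✓; ∠ZRH = 143.6° ✓; |RH| = 22.80 ✓; ∠RHN = 117.8° ✓; |HN| = 25.10 ✓; ∠(HN, NM) = 90.00° ✓; |NM| = 17.00 ✓; ∠NMG = 48.20° ✓; |MG| = 16.70 ✗.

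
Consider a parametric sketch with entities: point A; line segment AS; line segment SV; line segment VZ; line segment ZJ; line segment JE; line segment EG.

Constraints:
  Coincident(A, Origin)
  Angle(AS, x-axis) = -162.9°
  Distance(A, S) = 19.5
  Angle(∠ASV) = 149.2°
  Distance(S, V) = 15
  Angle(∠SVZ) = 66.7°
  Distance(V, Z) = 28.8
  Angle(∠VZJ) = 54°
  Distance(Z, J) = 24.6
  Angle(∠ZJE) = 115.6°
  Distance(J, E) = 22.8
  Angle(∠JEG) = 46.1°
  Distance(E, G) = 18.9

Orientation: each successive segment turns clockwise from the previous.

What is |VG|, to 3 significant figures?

8.68

∠ZJE = 115.6° gives JE at -137° from the x-axis; with |JE| = 22.8, E = (-25.5, -18.1). ∠JEG = 46.1° gives EG at 88.7° from the x-axis; with |EG| = 18.9, G = (-25.0, 0.757). Then |VG| = |G − V| = 8.68.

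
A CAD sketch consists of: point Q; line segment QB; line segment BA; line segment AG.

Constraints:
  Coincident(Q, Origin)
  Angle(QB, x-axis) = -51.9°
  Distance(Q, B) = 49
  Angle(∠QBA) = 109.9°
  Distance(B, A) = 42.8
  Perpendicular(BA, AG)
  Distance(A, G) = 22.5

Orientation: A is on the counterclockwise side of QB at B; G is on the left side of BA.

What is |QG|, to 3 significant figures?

64.0

Q is at the origin; QB runs at -51.9° with length 49.0, so B = 49.0·(cos -51.9°, sin -51.9°) = (30.2, -38.6). ∠QBA = 109.9°, so BA runs at -51.9° + (180° − 109.9°) = 18.2° from the x-axis; with |BA| = 42.8, A = B + 42.8·(cos 18.2°, sin 18.2°) = (70.9, -25.2). BA ⟂ AG; with |AG| = 22.5 on the left of BA, G = A + 22.5·(-0.312, 0.950) = (63.9, -3.82). Then |QG| = |G − Q| = 64.0.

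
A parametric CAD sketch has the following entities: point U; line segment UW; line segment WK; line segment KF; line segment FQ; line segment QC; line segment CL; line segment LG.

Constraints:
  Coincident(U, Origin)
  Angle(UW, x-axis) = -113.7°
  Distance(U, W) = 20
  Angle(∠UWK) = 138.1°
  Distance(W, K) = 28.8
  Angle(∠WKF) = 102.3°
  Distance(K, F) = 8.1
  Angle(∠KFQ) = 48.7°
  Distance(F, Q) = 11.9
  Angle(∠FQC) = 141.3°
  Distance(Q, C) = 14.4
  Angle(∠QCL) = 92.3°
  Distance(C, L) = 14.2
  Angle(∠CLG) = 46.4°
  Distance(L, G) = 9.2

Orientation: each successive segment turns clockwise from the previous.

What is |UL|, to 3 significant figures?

52.2

∠FQC = 141.3° gives QC at -43.3° from the x-axis; with |QC| = 14.4, C = (-16.8, -34.5). ∠QCL = 92.3° gives CL at -131° from the x-axis; with |CL| = 14.2, L = (-26.1, -45.3). Then |UL| = |L − U| = 52.2.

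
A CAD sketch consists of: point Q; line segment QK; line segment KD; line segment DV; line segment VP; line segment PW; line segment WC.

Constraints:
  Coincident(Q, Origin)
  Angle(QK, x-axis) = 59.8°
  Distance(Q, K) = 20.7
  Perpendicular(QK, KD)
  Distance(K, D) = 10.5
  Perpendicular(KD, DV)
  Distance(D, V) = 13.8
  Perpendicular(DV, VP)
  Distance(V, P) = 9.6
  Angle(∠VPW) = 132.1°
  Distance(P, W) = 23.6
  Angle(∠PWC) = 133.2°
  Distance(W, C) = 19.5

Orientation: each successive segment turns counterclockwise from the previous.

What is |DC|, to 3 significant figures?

33.2

∠VPW = 132.1° gives PW at 17.7° from the x-axis; with |PW| = 23.6, W = (25.2, 13.6). ∠PWC = 133.2° gives WC at 64.5° from the x-axis; with |WC| = 19.5, C = (33.6, 31.2). Then |DC| = |C − D| = 33.2.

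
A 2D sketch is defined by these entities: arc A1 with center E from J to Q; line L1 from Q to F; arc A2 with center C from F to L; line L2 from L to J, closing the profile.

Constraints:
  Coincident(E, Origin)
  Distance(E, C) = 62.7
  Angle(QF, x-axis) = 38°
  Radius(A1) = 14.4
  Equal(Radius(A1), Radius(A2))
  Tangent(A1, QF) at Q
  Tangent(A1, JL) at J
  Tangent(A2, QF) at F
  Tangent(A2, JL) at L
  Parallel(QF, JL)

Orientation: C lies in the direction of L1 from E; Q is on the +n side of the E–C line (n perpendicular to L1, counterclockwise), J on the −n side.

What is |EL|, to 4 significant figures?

64.33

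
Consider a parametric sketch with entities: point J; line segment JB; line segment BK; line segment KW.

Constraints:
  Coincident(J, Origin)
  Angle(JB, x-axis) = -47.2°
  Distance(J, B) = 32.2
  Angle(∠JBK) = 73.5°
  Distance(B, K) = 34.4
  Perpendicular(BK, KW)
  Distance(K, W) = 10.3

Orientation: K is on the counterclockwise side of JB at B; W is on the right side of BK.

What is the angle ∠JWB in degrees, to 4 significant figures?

41.81°

J is at the origin; JB runs at -47.2° with length 32.2, so B = 32.2·(cos -47.2°, sin -47.2°) = (21.88, -23.63). ∠JBK = 73.5°, so BK runs at -47.2° + (180° − 73.5°) = 59.30° from the x-axis; with |BK| = 34.4, K = B + 34.4·(cos 59.30°, sin 59.30°) = (39.44, 5.953). The perpendicularity gives KW at right angles to BK; with |KW| = 10.3 on the right of BK, W = K + 10.3·(0.8599, -0.5105) = (48.30, 0.6942). Then cos ∠JWB = WJ·WB / (|WJ||WB|), giving 41.81°.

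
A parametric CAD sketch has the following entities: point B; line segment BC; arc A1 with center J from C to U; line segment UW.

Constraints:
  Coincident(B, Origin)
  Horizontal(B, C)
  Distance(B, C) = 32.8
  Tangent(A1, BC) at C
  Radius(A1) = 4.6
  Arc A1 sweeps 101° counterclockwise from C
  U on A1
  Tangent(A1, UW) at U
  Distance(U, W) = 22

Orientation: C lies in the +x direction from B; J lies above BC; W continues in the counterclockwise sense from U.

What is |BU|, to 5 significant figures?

37.715

B is at the origin; BC is horizontal with |BC| = 32.8 and C on the +x side, so C = (32.800, 0.0000). A1 meets BC tangentially, so JC is at right angles to BC, so J = C + (0, 4.6) = (32.800, 4.6000). On A1, C sits at bearing -90° from J; a 101° counterclockwise sweep puts U at bearing 11°, so U = J + 4.6·(cos 11°, sin 11°) = (37.315, 5.4777). Then |BU| = |U − B| = 37.715.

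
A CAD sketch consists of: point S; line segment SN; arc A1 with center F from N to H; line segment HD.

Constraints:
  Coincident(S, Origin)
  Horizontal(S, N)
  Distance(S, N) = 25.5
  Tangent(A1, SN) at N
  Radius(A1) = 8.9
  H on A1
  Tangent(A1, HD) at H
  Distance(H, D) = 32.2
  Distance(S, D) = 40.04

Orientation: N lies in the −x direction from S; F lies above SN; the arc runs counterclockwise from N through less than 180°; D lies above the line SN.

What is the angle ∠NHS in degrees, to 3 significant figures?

118°

S is at the origin; S and N share the same y with |SN| = 25.5 and N on the −x side, so N = (-25.5, 0.00). A1 meets SN tangentially, so FN is at right angles to SN, so F = N + (0, 8.9) = (-25.5, 8.90). Since FH ⟂ HD (tangency), |FD| = √(8.9² + 32.2²) = 33.4 regardless of where H sits on A1. So D lies on both circle(S, 40.04) and circle(F, 33.4); the above-SN intersection is D = (-10.4, 38.7). H is the foot of the tangent from D: H = (-16.8, 7.12).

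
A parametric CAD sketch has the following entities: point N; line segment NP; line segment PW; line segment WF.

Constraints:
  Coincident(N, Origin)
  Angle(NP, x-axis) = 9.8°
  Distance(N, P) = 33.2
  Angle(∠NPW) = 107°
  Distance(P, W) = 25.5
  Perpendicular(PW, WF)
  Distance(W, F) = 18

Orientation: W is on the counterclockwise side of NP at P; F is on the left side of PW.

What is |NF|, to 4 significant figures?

37.80

∠NPW = 107.0°, so PW runs at 9.8° + (180° − 107.0°) = 82.80° from the x-axis; with |PW| = 25.5, W = P + 25.5·(cos 82.80°, sin 82.80°) = (35.91, 30.95). The perpendicularity gives WF at right angles to PW; with |WF| = 18.0 on the left of PW, F = W + 18.0·(-0.9921, 0.1253) = (18.05, 33.21). Then |NF| = |F − N| = 37.80.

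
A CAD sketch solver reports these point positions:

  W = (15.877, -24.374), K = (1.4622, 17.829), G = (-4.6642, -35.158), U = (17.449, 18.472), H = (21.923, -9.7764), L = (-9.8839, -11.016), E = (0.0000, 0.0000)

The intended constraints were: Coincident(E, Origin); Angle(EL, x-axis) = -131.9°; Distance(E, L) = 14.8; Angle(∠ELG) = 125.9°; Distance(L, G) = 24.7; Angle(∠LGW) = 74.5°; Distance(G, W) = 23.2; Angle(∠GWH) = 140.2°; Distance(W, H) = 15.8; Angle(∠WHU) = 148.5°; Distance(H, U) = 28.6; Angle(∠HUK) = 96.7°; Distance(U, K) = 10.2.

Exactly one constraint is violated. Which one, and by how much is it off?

Distance(U, K) = 10.2 — off by 5.80.

E = (0.00, 0.00) ✓; EL at -131.9° ✓; |EL| = 14.80 ✓; ∠ELG = 125.9° ✓; |LG| = 24.70 ✓; ∠LGW = 74.50° ✓; |GW| = 23.20 ✓; ∠GWH = 140.2° ✓; |WH| = 15.80 ✓; ∠WHU = 148.5° ✓; |HU| = 28.60 ✓; ∠HUK = 96.70° ✓; |UK| = 16.00 ✗.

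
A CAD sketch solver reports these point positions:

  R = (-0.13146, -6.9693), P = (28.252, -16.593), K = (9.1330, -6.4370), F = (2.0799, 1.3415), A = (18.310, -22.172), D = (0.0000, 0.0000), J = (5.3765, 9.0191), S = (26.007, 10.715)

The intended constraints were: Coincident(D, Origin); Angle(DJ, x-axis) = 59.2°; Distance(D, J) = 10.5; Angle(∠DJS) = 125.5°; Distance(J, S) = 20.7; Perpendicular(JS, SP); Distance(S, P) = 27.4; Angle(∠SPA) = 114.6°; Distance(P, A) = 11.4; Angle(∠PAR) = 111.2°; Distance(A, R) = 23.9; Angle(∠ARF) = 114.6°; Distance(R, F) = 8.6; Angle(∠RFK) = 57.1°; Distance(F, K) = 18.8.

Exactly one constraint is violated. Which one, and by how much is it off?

Distance(F, K) = 18.8 — off by 8.30.

D = (0.00, 0.00) ✓; DJ at 59.20° ✓; |DJ| = 10.50 ✓; ∠DJS = 125.5° ✓; |JS| = 20.70 ✓; ∠(JS, SP) = 90.00° ✓; |SP| = 27.40 ✓; ∠SPA = 114.6° ✓; |PA| = 11.40 ✓; ∠PAR = 111.2° ✓; |AR| = 23.90 ✓; ∠ARF = 114.6° ✓; |RF| = 8.600 ✓; ∠RFK = 57.10° ✓; |FK| = 10.50 ✗.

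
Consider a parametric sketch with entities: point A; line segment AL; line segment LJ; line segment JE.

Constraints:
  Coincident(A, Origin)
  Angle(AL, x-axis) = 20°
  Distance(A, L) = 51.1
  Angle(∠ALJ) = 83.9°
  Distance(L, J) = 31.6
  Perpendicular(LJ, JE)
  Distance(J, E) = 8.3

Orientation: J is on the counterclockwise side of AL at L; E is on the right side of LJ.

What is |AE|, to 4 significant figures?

64.64

A is at the origin; AL runs at 20.0° with length 51.1, so L = 51.1·(cos 20.0°, sin 20.0°) = (48.02, 17.48). ∠ALJ = 83.9°, so LJ runs at 20.0° + (180° − 83.9°) = 116.1° from the x-axis; with |LJ| = 31.6, J = L + 31.6·(cos 116.1°, sin 116.1°) = (34.12, 45.85). The perpendicularity gives JE at right angles to LJ; with |JE| = 8.3 on the right of LJ, E = J + 8.3·(0.8980, 0.4399) = (41.57, 49.51). Then |AE| = |E − A| = 64.64.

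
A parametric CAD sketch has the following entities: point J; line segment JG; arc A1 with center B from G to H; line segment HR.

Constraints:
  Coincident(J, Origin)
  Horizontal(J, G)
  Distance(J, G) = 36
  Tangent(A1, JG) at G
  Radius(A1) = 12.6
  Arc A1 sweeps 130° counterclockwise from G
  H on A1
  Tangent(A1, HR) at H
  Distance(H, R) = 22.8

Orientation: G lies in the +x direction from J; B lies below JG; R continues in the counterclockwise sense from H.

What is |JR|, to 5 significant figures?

56.016

On A1, G sits at bearing 90° from B; a 130° counterclockwise sweep puts H at bearing 220°, so H = B + 12.6·(cos 220°, sin 220°) = (26.348, -20.699). Since A1 is tangent to HR there, BH ⟂ HR, so HR runs along (−sin 220°, cos 220°); with |HR| = 22.8, R = (41.003, -38.165). Then |JR| = |R − J| = 56.016.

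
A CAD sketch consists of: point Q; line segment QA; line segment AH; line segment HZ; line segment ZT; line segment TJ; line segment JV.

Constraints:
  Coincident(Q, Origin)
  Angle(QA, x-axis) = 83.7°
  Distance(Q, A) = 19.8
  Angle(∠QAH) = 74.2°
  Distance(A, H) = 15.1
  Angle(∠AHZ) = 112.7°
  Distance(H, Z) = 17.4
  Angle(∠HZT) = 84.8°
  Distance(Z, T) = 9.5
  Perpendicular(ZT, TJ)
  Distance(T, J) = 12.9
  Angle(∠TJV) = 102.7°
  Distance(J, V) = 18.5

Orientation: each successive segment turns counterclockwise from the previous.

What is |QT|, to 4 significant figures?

7.365

Q is at the origin; QA runs at 83.7° with length 19.8, so A = (2.173, 19.68). ∠QAH = 74.2° gives AH at -170.5° from the x-axis; with |AH| = 15.1, H = (-12.72, 17.19). ∠AHZ = 112.7° gives HZ at -103.2° from the x-axis; with |HZ| = 17.4, Z = (-16.69, 0.2479). ∠HZT = 84.8° gives ZT at -8.000° from the x-axis; with |ZT| = 9.5, T = (-7.286, -1.074). Then |QT| = |T − Q| = 7.365.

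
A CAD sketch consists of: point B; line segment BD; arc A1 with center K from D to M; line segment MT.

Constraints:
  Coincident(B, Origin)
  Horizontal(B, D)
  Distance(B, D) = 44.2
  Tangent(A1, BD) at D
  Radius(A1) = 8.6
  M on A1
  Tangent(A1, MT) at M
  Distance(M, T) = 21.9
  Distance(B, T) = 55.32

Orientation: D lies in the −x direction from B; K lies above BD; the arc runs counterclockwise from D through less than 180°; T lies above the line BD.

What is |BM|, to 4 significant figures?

38.25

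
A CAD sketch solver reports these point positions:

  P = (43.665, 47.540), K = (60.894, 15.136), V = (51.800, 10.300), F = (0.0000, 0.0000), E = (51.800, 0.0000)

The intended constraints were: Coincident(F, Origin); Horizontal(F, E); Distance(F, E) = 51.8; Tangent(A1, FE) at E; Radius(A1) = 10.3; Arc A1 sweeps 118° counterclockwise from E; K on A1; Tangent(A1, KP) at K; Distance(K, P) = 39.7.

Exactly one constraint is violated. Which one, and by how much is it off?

Distance(K, P) = 39.7 — off by 3.00.

F = (0.00, 0.00) ✓; F.y = 0.00, E.y = 0.00 ✓; |FE| = 51.80 ✓; ∠(VE, EF) = 90.00° ✓; |VE| = 10.30 ✓; bearing(V→K) − bearing(V→E) = 118.0° ✓; |VK| = 10.30 ✓; ∠(VK, KP) = 90.00° ✓; |KP| = 36.70 ✗.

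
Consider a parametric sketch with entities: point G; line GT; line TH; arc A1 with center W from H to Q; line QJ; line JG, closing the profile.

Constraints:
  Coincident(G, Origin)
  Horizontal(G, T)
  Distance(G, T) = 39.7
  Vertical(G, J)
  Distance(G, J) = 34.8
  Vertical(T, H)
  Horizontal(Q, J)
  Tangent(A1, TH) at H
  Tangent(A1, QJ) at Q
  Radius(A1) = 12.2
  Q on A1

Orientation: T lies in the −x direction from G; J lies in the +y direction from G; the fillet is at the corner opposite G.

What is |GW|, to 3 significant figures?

35.6

G is at the origin; GT is horizontal with |GT| = 39.7 and T on the −x side, so T = (-39.7, 0.00). G and J share the same x with |GJ| = 34.8 and J on the +y side, so J = (0.00, 34.8). The virtual corner opposite G is at (-39.7, 34.8). Tangency of A1 to TH means the radius WH is perpendicular to TH and since A1 is tangent to QJ there, WQ ⟂ QJ, with radius 12.2, so the center W sits 12.2 in from both sides at W = (-27.5, 22.6). Then |GW| = |W − G| = 35.6.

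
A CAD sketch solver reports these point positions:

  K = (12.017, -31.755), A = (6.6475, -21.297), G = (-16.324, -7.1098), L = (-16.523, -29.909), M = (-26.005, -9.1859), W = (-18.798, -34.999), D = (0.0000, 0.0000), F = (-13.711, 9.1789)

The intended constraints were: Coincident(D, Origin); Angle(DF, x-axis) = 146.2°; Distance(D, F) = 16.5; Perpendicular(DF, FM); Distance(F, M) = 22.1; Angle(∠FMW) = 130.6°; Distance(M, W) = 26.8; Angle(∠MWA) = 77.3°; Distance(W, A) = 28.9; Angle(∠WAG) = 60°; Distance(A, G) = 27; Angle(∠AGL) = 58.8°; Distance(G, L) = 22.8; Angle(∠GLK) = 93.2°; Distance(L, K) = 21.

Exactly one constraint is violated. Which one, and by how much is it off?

Distance(L, K) = 21 — off by 7.60.

D = (0.00, 0.00) ✓; DF at 146.2° ✓; |DF| = 16.50 ✓; ∠(DF, FM) = 90.00° ✓; |FM| = 22.10 ✓; ∠FMW = 130.6° ✓; |MW| = 26.80 ✓; ∠MWA = 77.30° ✓; |WA| = 28.90 ✓; ∠WAG = 60.00° ✓; |AG| = 27.00 ✓; ∠AGL = 58.80° ✓; |GL| = 22.80 ✓; ∠GLK = 93.20° ✓; |LK| = 28.60 ✗.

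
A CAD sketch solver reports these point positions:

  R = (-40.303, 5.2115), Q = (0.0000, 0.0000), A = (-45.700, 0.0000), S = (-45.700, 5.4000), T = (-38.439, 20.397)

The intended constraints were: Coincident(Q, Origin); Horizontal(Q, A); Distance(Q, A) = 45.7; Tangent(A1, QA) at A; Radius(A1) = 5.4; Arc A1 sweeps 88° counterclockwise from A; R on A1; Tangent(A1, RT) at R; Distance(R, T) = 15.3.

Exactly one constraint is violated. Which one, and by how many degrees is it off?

Tangent(A1, RT) at R — off by 5.00°.

Q = (0.00, 0.00) ✓; Q.y = 0.00, A.y = 0.00 ✓; |QA| = 45.70 ✓; ∠(SA, AQ) = 90.00° ✓; |SA| = 5.400 ✓; bearing(S→R) − bearing(S→A) = 88.00° ✓; |SR| = 5.400 ✓; ∠(SR, RT) = 95.00° ✗; |RT| = 15.30 ✓.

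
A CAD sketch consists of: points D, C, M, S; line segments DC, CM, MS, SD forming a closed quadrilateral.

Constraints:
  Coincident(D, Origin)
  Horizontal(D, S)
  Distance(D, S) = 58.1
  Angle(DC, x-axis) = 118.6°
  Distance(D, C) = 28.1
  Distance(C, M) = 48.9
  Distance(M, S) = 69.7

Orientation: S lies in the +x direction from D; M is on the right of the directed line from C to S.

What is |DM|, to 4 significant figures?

24.97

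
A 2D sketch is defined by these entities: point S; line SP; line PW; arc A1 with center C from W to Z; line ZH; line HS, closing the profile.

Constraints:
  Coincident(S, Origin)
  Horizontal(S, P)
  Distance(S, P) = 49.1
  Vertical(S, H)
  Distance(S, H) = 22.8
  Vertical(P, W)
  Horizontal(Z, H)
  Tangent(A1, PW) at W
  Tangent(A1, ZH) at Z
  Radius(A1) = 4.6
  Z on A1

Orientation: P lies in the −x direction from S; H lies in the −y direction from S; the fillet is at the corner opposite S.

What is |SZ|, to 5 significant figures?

50.001

S is at the origin; S and P share the same y with |SP| = 49.1 and P on the −x side, so P = (-49.100, 0.0000). SH is vertical with |SH| = 22.8 and H on the −y side, so H = (0.0000, -22.800). The virtual corner opposite S is at (-49.100, -22.800). Tangency of A1 to PW means the radius CW is perpendicular to PW and the tangent condition forces CZ to be normal to ZH, with radius 4.6, so the center C sits 4.6 in from both sides at C = (-44.500, -18.200). That places the tangent points at W = (-49.100, -18.200) on PW and Z = (-44.500, -22.800) on ZH. Then |SZ| = |Z − S| = 50.001.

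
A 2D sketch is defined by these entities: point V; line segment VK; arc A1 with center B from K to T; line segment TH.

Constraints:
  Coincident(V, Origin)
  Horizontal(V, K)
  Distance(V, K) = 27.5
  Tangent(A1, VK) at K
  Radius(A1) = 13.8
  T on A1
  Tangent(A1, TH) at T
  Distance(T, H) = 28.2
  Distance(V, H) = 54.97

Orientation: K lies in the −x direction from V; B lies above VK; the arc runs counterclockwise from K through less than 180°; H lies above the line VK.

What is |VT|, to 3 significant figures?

26.8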